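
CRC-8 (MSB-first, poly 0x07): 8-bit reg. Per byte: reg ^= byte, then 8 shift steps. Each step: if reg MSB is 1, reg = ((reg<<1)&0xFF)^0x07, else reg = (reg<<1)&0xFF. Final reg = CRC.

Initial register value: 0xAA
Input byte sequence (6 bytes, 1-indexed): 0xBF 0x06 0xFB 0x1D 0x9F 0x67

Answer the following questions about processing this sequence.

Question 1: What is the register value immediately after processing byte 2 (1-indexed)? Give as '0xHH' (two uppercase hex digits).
Answer: 0x04

Derivation:
After byte 1 (0xBF): reg=0x6B
After byte 2 (0x06): reg=0x04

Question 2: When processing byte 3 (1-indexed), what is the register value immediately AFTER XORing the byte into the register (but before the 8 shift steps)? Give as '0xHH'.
Answer: 0xFF

Derivation:
Register before byte 3: 0x04
Byte 3: 0xFB
0x04 XOR 0xFB = 0xFF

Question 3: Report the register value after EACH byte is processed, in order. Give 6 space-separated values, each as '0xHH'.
0x6B 0x04 0xF3 0x84 0x41 0xF2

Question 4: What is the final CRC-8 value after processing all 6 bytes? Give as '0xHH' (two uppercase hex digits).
Answer: 0xF2

Derivation:
After byte 1 (0xBF): reg=0x6B
After byte 2 (0x06): reg=0x04
After byte 3 (0xFB): reg=0xF3
After byte 4 (0x1D): reg=0x84
After byte 5 (0x9F): reg=0x41
After byte 6 (0x67): reg=0xF2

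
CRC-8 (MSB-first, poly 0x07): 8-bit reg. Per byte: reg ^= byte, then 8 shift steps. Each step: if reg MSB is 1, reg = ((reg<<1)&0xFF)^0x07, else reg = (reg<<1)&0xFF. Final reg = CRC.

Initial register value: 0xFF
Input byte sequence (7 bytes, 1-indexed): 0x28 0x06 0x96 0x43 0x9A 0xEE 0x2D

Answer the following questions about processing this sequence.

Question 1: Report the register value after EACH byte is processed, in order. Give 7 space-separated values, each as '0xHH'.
0x2B 0xC3 0xAC 0x83 0x4F 0x6E 0xCE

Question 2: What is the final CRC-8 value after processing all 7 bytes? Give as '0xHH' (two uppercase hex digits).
After byte 1 (0x28): reg=0x2B
After byte 2 (0x06): reg=0xC3
After byte 3 (0x96): reg=0xAC
After byte 4 (0x43): reg=0x83
After byte 5 (0x9A): reg=0x4F
After byte 6 (0xEE): reg=0x6E
After byte 7 (0x2D): reg=0xCE

Answer: 0xCE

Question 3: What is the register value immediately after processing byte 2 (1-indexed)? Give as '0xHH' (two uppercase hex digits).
Answer: 0xC3

Derivation:
After byte 1 (0x28): reg=0x2B
After byte 2 (0x06): reg=0xC3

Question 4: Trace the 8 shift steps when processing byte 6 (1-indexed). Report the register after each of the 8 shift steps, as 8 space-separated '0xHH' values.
Answer: 0x45 0x8A 0x13 0x26 0x4C 0x98 0x37 0x6E

Derivation:
After byte 1 (0x28): reg=0x2B
After byte 2 (0x06): reg=0xC3
After byte 3 (0x96): reg=0xAC
After byte 4 (0x43): reg=0x83
After byte 5 (0x9A): reg=0x4F
Register before byte 6: 0x4F
After XOR with byte 0xEE: 0xA1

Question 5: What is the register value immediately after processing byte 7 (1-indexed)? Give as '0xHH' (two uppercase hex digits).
After byte 1 (0x28): reg=0x2B
After byte 2 (0x06): reg=0xC3
After byte 3 (0x96): reg=0xAC
After byte 4 (0x43): reg=0x83
After byte 5 (0x9A): reg=0x4F
After byte 6 (0xEE): reg=0x6E
After byte 7 (0x2D): reg=0xCE

Answer: 0xCE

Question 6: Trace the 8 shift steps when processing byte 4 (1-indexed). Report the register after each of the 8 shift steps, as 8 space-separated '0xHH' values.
Answer: 0xD9 0xB5 0x6D 0xDA 0xB3 0x61 0xC2 0x83

Derivation:
After byte 1 (0x28): reg=0x2B
After byte 2 (0x06): reg=0xC3
After byte 3 (0x96): reg=0xAC
Register before byte 4: 0xAC
After XOR with byte 0x43: 0xEF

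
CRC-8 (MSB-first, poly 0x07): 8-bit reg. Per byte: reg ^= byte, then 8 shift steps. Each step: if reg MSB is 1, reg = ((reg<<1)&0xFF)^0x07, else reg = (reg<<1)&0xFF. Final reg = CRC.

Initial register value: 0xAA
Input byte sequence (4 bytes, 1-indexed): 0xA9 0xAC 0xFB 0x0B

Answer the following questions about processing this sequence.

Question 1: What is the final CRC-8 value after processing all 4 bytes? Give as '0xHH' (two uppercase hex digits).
After byte 1 (0xA9): reg=0x09
After byte 2 (0xAC): reg=0x72
After byte 3 (0xFB): reg=0xB6
After byte 4 (0x0B): reg=0x3A

Answer: 0x3A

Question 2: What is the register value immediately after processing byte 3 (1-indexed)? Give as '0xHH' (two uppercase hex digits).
After byte 1 (0xA9): reg=0x09
After byte 2 (0xAC): reg=0x72
After byte 3 (0xFB): reg=0xB6

Answer: 0xB6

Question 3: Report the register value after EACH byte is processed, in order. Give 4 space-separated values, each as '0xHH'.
0x09 0x72 0xB6 0x3A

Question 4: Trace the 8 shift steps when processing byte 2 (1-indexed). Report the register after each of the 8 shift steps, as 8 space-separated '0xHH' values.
Answer: 0x4D 0x9A 0x33 0x66 0xCC 0x9F 0x39 0x72

Derivation:
After byte 1 (0xA9): reg=0x09
Register before byte 2: 0x09
After XOR with byte 0xAC: 0xA5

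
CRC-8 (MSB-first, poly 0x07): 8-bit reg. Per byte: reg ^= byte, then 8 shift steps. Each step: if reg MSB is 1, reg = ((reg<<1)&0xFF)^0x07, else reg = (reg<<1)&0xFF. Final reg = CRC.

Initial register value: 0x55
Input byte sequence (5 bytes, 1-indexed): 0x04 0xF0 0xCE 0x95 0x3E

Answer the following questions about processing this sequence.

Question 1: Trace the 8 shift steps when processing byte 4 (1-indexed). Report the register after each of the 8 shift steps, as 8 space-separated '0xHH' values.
After byte 1 (0x04): reg=0xB0
After byte 2 (0xF0): reg=0xC7
After byte 3 (0xCE): reg=0x3F
Register before byte 4: 0x3F
After XOR with byte 0x95: 0xAA

Answer: 0x53 0xA6 0x4B 0x96 0x2B 0x56 0xAC 0x5F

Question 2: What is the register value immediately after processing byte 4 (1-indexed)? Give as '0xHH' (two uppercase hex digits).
Answer: 0x5F

Derivation:
After byte 1 (0x04): reg=0xB0
After byte 2 (0xF0): reg=0xC7
After byte 3 (0xCE): reg=0x3F
After byte 4 (0x95): reg=0x5F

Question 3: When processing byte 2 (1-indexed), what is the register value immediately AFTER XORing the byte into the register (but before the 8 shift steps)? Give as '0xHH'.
Answer: 0x40

Derivation:
Register before byte 2: 0xB0
Byte 2: 0xF0
0xB0 XOR 0xF0 = 0x40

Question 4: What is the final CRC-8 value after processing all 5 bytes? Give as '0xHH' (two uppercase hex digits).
Answer: 0x20

Derivation:
After byte 1 (0x04): reg=0xB0
After byte 2 (0xF0): reg=0xC7
After byte 3 (0xCE): reg=0x3F
After byte 4 (0x95): reg=0x5F
After byte 5 (0x3E): reg=0x20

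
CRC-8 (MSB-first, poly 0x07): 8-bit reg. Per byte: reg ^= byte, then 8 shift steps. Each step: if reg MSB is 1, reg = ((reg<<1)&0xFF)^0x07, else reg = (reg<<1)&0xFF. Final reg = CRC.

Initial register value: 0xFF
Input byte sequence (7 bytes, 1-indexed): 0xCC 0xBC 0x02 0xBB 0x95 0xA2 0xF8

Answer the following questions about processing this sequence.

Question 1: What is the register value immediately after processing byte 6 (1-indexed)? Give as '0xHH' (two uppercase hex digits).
Answer: 0x64

Derivation:
After byte 1 (0xCC): reg=0x99
After byte 2 (0xBC): reg=0xFB
After byte 3 (0x02): reg=0xE1
After byte 4 (0xBB): reg=0x81
After byte 5 (0x95): reg=0x6C
After byte 6 (0xA2): reg=0x64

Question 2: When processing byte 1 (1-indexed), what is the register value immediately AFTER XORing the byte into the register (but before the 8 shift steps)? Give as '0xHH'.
Register before byte 1: 0xFF
Byte 1: 0xCC
0xFF XOR 0xCC = 0x33

Answer: 0x33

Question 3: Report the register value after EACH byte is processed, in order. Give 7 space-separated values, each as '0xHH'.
0x99 0xFB 0xE1 0x81 0x6C 0x64 0xDD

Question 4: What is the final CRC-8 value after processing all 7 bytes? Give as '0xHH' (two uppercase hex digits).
Answer: 0xDD

Derivation:
After byte 1 (0xCC): reg=0x99
After byte 2 (0xBC): reg=0xFB
After byte 3 (0x02): reg=0xE1
After byte 4 (0xBB): reg=0x81
After byte 5 (0x95): reg=0x6C
After byte 6 (0xA2): reg=0x64
After byte 7 (0xF8): reg=0xDD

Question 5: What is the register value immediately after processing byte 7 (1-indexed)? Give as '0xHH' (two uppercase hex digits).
After byte 1 (0xCC): reg=0x99
After byte 2 (0xBC): reg=0xFB
After byte 3 (0x02): reg=0xE1
After byte 4 (0xBB): reg=0x81
After byte 5 (0x95): reg=0x6C
After byte 6 (0xA2): reg=0x64
After byte 7 (0xF8): reg=0xDD

Answer: 0xDD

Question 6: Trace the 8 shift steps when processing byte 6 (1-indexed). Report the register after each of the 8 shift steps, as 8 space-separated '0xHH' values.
After byte 1 (0xCC): reg=0x99
After byte 2 (0xBC): reg=0xFB
After byte 3 (0x02): reg=0xE1
After byte 4 (0xBB): reg=0x81
After byte 5 (0x95): reg=0x6C
Register before byte 6: 0x6C
After XOR with byte 0xA2: 0xCE

Answer: 0x9B 0x31 0x62 0xC4 0x8F 0x19 0x32 0x64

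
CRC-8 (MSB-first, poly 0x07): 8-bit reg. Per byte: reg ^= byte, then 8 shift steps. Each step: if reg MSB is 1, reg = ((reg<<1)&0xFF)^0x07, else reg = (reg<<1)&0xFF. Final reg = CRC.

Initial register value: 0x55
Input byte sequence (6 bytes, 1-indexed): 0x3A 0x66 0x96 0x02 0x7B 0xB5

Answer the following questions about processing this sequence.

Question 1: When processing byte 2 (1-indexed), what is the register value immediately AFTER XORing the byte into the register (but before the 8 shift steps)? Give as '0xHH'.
Register before byte 2: 0x0A
Byte 2: 0x66
0x0A XOR 0x66 = 0x6C

Answer: 0x6C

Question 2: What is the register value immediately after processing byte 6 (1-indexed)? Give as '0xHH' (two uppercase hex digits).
After byte 1 (0x3A): reg=0x0A
After byte 2 (0x66): reg=0x03
After byte 3 (0x96): reg=0xE2
After byte 4 (0x02): reg=0xAE
After byte 5 (0x7B): reg=0x25
After byte 6 (0xB5): reg=0xF9

Answer: 0xF9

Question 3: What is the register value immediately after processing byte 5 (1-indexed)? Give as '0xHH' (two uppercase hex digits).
After byte 1 (0x3A): reg=0x0A
After byte 2 (0x66): reg=0x03
After byte 3 (0x96): reg=0xE2
After byte 4 (0x02): reg=0xAE
After byte 5 (0x7B): reg=0x25

Answer: 0x25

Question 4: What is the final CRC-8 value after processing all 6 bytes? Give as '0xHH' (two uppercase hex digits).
After byte 1 (0x3A): reg=0x0A
After byte 2 (0x66): reg=0x03
After byte 3 (0x96): reg=0xE2
After byte 4 (0x02): reg=0xAE
After byte 5 (0x7B): reg=0x25
After byte 6 (0xB5): reg=0xF9

Answer: 0xF9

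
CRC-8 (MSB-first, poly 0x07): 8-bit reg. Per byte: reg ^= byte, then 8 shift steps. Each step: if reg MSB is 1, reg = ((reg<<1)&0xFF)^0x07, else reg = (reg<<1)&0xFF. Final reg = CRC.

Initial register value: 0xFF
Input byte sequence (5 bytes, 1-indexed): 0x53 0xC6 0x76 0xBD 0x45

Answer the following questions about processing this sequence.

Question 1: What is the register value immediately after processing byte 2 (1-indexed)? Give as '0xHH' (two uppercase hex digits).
After byte 1 (0x53): reg=0x4D
After byte 2 (0xC6): reg=0xB8

Answer: 0xB8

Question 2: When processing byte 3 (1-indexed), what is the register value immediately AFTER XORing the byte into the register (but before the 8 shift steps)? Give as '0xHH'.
Answer: 0xCE

Derivation:
Register before byte 3: 0xB8
Byte 3: 0x76
0xB8 XOR 0x76 = 0xCE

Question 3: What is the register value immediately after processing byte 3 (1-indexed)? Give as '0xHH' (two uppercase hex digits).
After byte 1 (0x53): reg=0x4D
After byte 2 (0xC6): reg=0xB8
After byte 3 (0x76): reg=0x64

Answer: 0x64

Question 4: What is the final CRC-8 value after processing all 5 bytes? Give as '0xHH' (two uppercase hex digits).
After byte 1 (0x53): reg=0x4D
After byte 2 (0xC6): reg=0xB8
After byte 3 (0x76): reg=0x64
After byte 4 (0xBD): reg=0x01
After byte 5 (0x45): reg=0xDB

Answer: 0xDB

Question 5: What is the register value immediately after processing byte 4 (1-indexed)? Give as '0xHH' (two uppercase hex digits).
Answer: 0x01

Derivation:
After byte 1 (0x53): reg=0x4D
After byte 2 (0xC6): reg=0xB8
After byte 3 (0x76): reg=0x64
After byte 4 (0xBD): reg=0x01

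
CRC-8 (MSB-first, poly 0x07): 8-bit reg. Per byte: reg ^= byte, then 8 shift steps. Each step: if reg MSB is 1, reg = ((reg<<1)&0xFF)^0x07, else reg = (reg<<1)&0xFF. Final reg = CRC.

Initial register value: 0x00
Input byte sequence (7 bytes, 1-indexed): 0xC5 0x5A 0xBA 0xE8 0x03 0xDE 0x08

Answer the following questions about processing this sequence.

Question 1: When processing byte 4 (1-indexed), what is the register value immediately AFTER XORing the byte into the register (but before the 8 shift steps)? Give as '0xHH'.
Register before byte 4: 0xEC
Byte 4: 0xE8
0xEC XOR 0xE8 = 0x04

Answer: 0x04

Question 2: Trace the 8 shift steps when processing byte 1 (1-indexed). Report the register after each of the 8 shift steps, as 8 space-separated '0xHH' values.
Register before byte 1: 0x00
After XOR with byte 0xC5: 0xC5

Answer: 0x8D 0x1D 0x3A 0x74 0xE8 0xD7 0xA9 0x55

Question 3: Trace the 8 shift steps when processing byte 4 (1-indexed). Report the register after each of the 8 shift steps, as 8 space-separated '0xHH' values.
Answer: 0x08 0x10 0x20 0x40 0x80 0x07 0x0E 0x1C

Derivation:
After byte 1 (0xC5): reg=0x55
After byte 2 (0x5A): reg=0x2D
After byte 3 (0xBA): reg=0xEC
Register before byte 4: 0xEC
After XOR with byte 0xE8: 0x04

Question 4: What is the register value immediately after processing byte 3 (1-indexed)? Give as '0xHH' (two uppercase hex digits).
Answer: 0xEC

Derivation:
After byte 1 (0xC5): reg=0x55
After byte 2 (0x5A): reg=0x2D
After byte 3 (0xBA): reg=0xEC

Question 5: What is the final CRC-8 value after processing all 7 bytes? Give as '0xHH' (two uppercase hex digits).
After byte 1 (0xC5): reg=0x55
After byte 2 (0x5A): reg=0x2D
After byte 3 (0xBA): reg=0xEC
After byte 4 (0xE8): reg=0x1C
After byte 5 (0x03): reg=0x5D
After byte 6 (0xDE): reg=0x80
After byte 7 (0x08): reg=0xB1

Answer: 0xB1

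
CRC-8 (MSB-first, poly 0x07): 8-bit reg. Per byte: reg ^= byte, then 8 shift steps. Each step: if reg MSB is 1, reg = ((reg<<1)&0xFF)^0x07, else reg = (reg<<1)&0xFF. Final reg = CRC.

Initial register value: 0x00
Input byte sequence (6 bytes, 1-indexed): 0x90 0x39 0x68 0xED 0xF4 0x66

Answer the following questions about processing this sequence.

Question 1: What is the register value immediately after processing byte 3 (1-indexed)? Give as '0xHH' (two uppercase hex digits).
Answer: 0xF2

Derivation:
After byte 1 (0x90): reg=0xF9
After byte 2 (0x39): reg=0x4E
After byte 3 (0x68): reg=0xF2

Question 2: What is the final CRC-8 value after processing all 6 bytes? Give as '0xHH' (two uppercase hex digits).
After byte 1 (0x90): reg=0xF9
After byte 2 (0x39): reg=0x4E
After byte 3 (0x68): reg=0xF2
After byte 4 (0xED): reg=0x5D
After byte 5 (0xF4): reg=0x56
After byte 6 (0x66): reg=0x90

Answer: 0x90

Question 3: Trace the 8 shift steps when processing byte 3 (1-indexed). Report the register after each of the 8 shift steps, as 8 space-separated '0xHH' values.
After byte 1 (0x90): reg=0xF9
After byte 2 (0x39): reg=0x4E
Register before byte 3: 0x4E
After XOR with byte 0x68: 0x26

Answer: 0x4C 0x98 0x37 0x6E 0xDC 0xBF 0x79 0xF2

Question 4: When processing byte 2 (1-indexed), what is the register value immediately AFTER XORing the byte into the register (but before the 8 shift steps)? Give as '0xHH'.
Register before byte 2: 0xF9
Byte 2: 0x39
0xF9 XOR 0x39 = 0xC0

Answer: 0xC0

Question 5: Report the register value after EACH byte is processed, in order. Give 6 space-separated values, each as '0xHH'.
0xF9 0x4E 0xF2 0x5D 0x56 0x90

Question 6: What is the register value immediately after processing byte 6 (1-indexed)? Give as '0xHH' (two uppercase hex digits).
After byte 1 (0x90): reg=0xF9
After byte 2 (0x39): reg=0x4E
After byte 3 (0x68): reg=0xF2
After byte 4 (0xED): reg=0x5D
After byte 5 (0xF4): reg=0x56
After byte 6 (0x66): reg=0x90

Answer: 0x90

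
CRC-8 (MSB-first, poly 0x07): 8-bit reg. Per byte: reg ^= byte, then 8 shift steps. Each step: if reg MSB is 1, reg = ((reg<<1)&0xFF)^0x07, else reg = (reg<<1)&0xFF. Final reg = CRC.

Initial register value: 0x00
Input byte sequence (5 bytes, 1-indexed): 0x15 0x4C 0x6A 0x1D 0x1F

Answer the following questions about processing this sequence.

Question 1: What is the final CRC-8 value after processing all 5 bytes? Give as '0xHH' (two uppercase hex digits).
After byte 1 (0x15): reg=0x6B
After byte 2 (0x4C): reg=0xF5
After byte 3 (0x6A): reg=0xD4
After byte 4 (0x1D): reg=0x71
After byte 5 (0x1F): reg=0x0D

Answer: 0x0D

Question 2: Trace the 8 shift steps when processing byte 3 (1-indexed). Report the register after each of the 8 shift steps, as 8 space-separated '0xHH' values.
Answer: 0x39 0x72 0xE4 0xCF 0x99 0x35 0x6A 0xD4

Derivation:
After byte 1 (0x15): reg=0x6B
After byte 2 (0x4C): reg=0xF5
Register before byte 3: 0xF5
After XOR with byte 0x6A: 0x9F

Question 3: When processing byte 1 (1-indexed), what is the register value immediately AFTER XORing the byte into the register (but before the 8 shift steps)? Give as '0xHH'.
Register before byte 1: 0x00
Byte 1: 0x15
0x00 XOR 0x15 = 0x15

Answer: 0x15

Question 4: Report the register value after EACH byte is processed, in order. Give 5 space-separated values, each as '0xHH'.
0x6B 0xF5 0xD4 0x71 0x0D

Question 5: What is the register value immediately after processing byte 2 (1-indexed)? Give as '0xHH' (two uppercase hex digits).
After byte 1 (0x15): reg=0x6B
After byte 2 (0x4C): reg=0xF5

Answer: 0xF5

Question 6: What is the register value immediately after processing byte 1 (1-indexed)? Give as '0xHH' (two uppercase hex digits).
Answer: 0x6B

Derivation:
After byte 1 (0x15): reg=0x6B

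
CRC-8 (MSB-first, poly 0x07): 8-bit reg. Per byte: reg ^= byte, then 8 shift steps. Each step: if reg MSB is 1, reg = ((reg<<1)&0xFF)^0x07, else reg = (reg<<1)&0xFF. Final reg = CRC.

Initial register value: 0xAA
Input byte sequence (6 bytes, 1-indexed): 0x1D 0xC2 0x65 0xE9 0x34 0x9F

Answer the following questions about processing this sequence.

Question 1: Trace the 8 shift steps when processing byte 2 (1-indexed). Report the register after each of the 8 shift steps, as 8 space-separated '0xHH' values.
Answer: 0x9B 0x31 0x62 0xC4 0x8F 0x19 0x32 0x64

Derivation:
After byte 1 (0x1D): reg=0x0C
Register before byte 2: 0x0C
After XOR with byte 0xC2: 0xCE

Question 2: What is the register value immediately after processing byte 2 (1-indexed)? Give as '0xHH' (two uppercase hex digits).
Answer: 0x64

Derivation:
After byte 1 (0x1D): reg=0x0C
After byte 2 (0xC2): reg=0x64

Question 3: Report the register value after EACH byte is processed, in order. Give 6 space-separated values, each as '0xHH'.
0x0C 0x64 0x07 0x84 0x19 0x9B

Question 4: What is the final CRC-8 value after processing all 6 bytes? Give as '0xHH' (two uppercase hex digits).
After byte 1 (0x1D): reg=0x0C
After byte 2 (0xC2): reg=0x64
After byte 3 (0x65): reg=0x07
After byte 4 (0xE9): reg=0x84
After byte 5 (0x34): reg=0x19
After byte 6 (0x9F): reg=0x9B

Answer: 0x9B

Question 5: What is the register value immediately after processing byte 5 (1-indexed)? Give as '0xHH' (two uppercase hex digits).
After byte 1 (0x1D): reg=0x0C
After byte 2 (0xC2): reg=0x64
After byte 3 (0x65): reg=0x07
After byte 4 (0xE9): reg=0x84
After byte 5 (0x34): reg=0x19

Answer: 0x19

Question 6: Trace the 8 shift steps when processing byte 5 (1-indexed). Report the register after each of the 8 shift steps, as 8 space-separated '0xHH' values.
After byte 1 (0x1D): reg=0x0C
After byte 2 (0xC2): reg=0x64
After byte 3 (0x65): reg=0x07
After byte 4 (0xE9): reg=0x84
Register before byte 5: 0x84
After XOR with byte 0x34: 0xB0

Answer: 0x67 0xCE 0x9B 0x31 0x62 0xC4 0x8F 0x19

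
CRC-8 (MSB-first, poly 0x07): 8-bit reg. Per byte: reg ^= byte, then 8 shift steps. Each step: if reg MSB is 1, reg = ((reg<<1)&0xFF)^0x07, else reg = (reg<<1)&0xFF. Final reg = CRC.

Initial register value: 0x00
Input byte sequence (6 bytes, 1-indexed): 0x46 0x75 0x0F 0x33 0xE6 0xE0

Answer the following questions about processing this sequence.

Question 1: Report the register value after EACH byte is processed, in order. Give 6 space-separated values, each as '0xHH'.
0xD5 0x69 0x35 0x12 0xC2 0xEE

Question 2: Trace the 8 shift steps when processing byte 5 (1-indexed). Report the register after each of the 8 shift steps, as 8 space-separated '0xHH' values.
Answer: 0xEF 0xD9 0xB5 0x6D 0xDA 0xB3 0x61 0xC2

Derivation:
After byte 1 (0x46): reg=0xD5
After byte 2 (0x75): reg=0x69
After byte 3 (0x0F): reg=0x35
After byte 4 (0x33): reg=0x12
Register before byte 5: 0x12
After XOR with byte 0xE6: 0xF4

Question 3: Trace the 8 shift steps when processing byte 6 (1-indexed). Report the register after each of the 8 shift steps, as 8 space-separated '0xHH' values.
Answer: 0x44 0x88 0x17 0x2E 0x5C 0xB8 0x77 0xEE

Derivation:
After byte 1 (0x46): reg=0xD5
After byte 2 (0x75): reg=0x69
After byte 3 (0x0F): reg=0x35
After byte 4 (0x33): reg=0x12
After byte 5 (0xE6): reg=0xC2
Register before byte 6: 0xC2
After XOR with byte 0xE0: 0x22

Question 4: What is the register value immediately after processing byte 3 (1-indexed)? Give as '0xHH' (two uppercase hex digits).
Answer: 0x35

Derivation:
After byte 1 (0x46): reg=0xD5
After byte 2 (0x75): reg=0x69
After byte 3 (0x0F): reg=0x35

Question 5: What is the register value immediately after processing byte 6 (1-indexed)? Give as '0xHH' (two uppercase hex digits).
After byte 1 (0x46): reg=0xD5
After byte 2 (0x75): reg=0x69
After byte 3 (0x0F): reg=0x35
After byte 4 (0x33): reg=0x12
After byte 5 (0xE6): reg=0xC2
After byte 6 (0xE0): reg=0xEE

Answer: 0xEE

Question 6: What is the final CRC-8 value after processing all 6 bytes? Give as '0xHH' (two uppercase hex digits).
After byte 1 (0x46): reg=0xD5
After byte 2 (0x75): reg=0x69
After byte 3 (0x0F): reg=0x35
After byte 4 (0x33): reg=0x12
After byte 5 (0xE6): reg=0xC2
After byte 6 (0xE0): reg=0xEE

Answer: 0xEE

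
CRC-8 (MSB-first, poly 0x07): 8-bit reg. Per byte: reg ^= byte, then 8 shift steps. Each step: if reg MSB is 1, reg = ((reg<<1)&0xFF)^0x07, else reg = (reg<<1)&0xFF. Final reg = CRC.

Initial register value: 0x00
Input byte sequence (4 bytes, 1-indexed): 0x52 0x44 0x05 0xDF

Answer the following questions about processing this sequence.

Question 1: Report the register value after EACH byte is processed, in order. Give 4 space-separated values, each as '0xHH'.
0xB9 0xFD 0xE6 0xAF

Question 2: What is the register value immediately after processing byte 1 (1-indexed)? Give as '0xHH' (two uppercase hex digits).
Answer: 0xB9

Derivation:
After byte 1 (0x52): reg=0xB9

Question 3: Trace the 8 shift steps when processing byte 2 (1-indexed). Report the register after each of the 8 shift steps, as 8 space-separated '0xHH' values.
Answer: 0xFD 0xFD 0xFD 0xFD 0xFD 0xFD 0xFD 0xFD

Derivation:
After byte 1 (0x52): reg=0xB9
Register before byte 2: 0xB9
After XOR with byte 0x44: 0xFD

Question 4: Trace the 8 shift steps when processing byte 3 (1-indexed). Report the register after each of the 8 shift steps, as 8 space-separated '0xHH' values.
Answer: 0xF7 0xE9 0xD5 0xAD 0x5D 0xBA 0x73 0xE6

Derivation:
After byte 1 (0x52): reg=0xB9
After byte 2 (0x44): reg=0xFD
Register before byte 3: 0xFD
After XOR with byte 0x05: 0xF8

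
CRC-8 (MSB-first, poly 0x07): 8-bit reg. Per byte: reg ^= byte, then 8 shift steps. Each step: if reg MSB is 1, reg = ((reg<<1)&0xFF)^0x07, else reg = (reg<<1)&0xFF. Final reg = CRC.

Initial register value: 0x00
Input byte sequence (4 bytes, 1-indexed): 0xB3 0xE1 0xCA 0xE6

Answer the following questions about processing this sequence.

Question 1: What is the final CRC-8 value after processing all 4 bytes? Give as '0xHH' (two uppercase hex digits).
Answer: 0xD4

Derivation:
After byte 1 (0xB3): reg=0x10
After byte 2 (0xE1): reg=0xD9
After byte 3 (0xCA): reg=0x79
After byte 4 (0xE6): reg=0xD4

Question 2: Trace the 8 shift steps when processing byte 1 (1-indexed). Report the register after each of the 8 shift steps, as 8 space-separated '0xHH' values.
Register before byte 1: 0x00
After XOR with byte 0xB3: 0xB3

Answer: 0x61 0xC2 0x83 0x01 0x02 0x04 0x08 0x10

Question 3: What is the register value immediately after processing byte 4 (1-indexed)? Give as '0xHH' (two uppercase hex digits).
Answer: 0xD4

Derivation:
After byte 1 (0xB3): reg=0x10
After byte 2 (0xE1): reg=0xD9
After byte 3 (0xCA): reg=0x79
After byte 4 (0xE6): reg=0xD4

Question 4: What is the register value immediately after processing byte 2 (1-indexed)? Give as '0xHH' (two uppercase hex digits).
Answer: 0xD9

Derivation:
After byte 1 (0xB3): reg=0x10
After byte 2 (0xE1): reg=0xD9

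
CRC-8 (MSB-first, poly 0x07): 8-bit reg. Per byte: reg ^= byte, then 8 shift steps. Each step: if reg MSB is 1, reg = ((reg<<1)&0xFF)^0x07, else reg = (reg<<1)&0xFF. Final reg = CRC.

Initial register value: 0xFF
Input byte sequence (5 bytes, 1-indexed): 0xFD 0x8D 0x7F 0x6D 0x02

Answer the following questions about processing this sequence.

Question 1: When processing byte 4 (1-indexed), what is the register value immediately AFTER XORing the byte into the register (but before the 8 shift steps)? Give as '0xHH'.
Answer: 0x9E

Derivation:
Register before byte 4: 0xF3
Byte 4: 0x6D
0xF3 XOR 0x6D = 0x9E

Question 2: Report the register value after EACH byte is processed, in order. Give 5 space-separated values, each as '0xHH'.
0x0E 0x80 0xF3 0xD3 0x39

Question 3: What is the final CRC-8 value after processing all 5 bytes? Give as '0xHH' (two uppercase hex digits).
After byte 1 (0xFD): reg=0x0E
After byte 2 (0x8D): reg=0x80
After byte 3 (0x7F): reg=0xF3
After byte 4 (0x6D): reg=0xD3
After byte 5 (0x02): reg=0x39

Answer: 0x39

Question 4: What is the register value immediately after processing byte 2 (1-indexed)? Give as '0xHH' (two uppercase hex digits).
Answer: 0x80

Derivation:
After byte 1 (0xFD): reg=0x0E
After byte 2 (0x8D): reg=0x80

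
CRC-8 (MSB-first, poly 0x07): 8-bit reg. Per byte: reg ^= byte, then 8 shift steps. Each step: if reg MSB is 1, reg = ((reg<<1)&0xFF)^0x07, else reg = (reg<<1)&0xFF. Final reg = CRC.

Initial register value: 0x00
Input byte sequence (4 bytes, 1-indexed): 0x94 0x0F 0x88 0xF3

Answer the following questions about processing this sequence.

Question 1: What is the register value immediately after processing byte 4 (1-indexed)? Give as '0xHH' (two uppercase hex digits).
Answer: 0x80

Derivation:
After byte 1 (0x94): reg=0xE5
After byte 2 (0x0F): reg=0x98
After byte 3 (0x88): reg=0x70
After byte 4 (0xF3): reg=0x80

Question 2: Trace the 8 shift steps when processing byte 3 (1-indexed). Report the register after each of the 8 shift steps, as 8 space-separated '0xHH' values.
Answer: 0x20 0x40 0x80 0x07 0x0E 0x1C 0x38 0x70

Derivation:
After byte 1 (0x94): reg=0xE5
After byte 2 (0x0F): reg=0x98
Register before byte 3: 0x98
After XOR with byte 0x88: 0x10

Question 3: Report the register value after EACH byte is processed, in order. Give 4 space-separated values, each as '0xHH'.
0xE5 0x98 0x70 0x80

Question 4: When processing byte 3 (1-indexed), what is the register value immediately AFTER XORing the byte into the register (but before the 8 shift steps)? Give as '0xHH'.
Register before byte 3: 0x98
Byte 3: 0x88
0x98 XOR 0x88 = 0x10

Answer: 0x10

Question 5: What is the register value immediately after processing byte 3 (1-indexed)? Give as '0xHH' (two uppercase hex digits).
Answer: 0x70

Derivation:
After byte 1 (0x94): reg=0xE5
After byte 2 (0x0F): reg=0x98
After byte 3 (0x88): reg=0x70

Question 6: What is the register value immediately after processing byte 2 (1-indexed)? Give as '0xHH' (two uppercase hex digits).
Answer: 0x98

Derivation:
After byte 1 (0x94): reg=0xE5
After byte 2 (0x0F): reg=0x98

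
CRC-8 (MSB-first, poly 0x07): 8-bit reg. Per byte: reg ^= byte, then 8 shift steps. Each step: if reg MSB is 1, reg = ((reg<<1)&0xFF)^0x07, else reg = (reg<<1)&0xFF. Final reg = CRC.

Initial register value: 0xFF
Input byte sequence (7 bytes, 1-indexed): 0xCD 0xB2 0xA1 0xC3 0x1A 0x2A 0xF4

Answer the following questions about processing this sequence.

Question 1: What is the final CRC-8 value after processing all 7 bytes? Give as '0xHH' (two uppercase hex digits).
Answer: 0x1A

Derivation:
After byte 1 (0xCD): reg=0x9E
After byte 2 (0xB2): reg=0xC4
After byte 3 (0xA1): reg=0x3C
After byte 4 (0xC3): reg=0xF3
After byte 5 (0x1A): reg=0x91
After byte 6 (0x2A): reg=0x28
After byte 7 (0xF4): reg=0x1A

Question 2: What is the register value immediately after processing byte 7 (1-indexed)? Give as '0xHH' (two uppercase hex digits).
After byte 1 (0xCD): reg=0x9E
After byte 2 (0xB2): reg=0xC4
After byte 3 (0xA1): reg=0x3C
After byte 4 (0xC3): reg=0xF3
After byte 5 (0x1A): reg=0x91
After byte 6 (0x2A): reg=0x28
After byte 7 (0xF4): reg=0x1A

Answer: 0x1A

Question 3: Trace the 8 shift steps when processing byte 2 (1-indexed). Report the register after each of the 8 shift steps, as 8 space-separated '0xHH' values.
Answer: 0x58 0xB0 0x67 0xCE 0x9B 0x31 0x62 0xC4

Derivation:
After byte 1 (0xCD): reg=0x9E
Register before byte 2: 0x9E
After XOR with byte 0xB2: 0x2C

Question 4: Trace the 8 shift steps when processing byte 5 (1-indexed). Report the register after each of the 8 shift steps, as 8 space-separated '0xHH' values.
Answer: 0xD5 0xAD 0x5D 0xBA 0x73 0xE6 0xCB 0x91

Derivation:
After byte 1 (0xCD): reg=0x9E
After byte 2 (0xB2): reg=0xC4
After byte 3 (0xA1): reg=0x3C
After byte 4 (0xC3): reg=0xF3
Register before byte 5: 0xF3
After XOR with byte 0x1A: 0xE9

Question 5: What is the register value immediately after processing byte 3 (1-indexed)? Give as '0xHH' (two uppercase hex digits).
Answer: 0x3C

Derivation:
After byte 1 (0xCD): reg=0x9E
After byte 2 (0xB2): reg=0xC4
After byte 3 (0xA1): reg=0x3C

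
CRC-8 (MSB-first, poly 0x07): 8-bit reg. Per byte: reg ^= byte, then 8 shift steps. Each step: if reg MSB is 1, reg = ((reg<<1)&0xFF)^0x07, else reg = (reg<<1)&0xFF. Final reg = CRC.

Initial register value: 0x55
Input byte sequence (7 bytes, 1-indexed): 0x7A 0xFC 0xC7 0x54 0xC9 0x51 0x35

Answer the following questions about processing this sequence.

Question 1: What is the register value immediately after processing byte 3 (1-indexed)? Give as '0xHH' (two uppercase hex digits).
Answer: 0xB7

Derivation:
After byte 1 (0x7A): reg=0xCD
After byte 2 (0xFC): reg=0x97
After byte 3 (0xC7): reg=0xB7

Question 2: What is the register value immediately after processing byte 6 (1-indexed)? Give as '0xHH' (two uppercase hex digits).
Answer: 0x93

Derivation:
After byte 1 (0x7A): reg=0xCD
After byte 2 (0xFC): reg=0x97
After byte 3 (0xC7): reg=0xB7
After byte 4 (0x54): reg=0xA7
After byte 5 (0xC9): reg=0x0D
After byte 6 (0x51): reg=0x93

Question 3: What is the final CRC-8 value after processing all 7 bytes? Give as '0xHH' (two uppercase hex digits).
Answer: 0x7B

Derivation:
After byte 1 (0x7A): reg=0xCD
After byte 2 (0xFC): reg=0x97
After byte 3 (0xC7): reg=0xB7
After byte 4 (0x54): reg=0xA7
After byte 5 (0xC9): reg=0x0D
After byte 6 (0x51): reg=0x93
After byte 7 (0x35): reg=0x7B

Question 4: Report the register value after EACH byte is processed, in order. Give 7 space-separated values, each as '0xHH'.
0xCD 0x97 0xB7 0xA7 0x0D 0x93 0x7B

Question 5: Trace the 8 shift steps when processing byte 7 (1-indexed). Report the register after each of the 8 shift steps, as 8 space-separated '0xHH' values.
Answer: 0x4B 0x96 0x2B 0x56 0xAC 0x5F 0xBE 0x7B

Derivation:
After byte 1 (0x7A): reg=0xCD
After byte 2 (0xFC): reg=0x97
After byte 3 (0xC7): reg=0xB7
After byte 4 (0x54): reg=0xA7
After byte 5 (0xC9): reg=0x0D
After byte 6 (0x51): reg=0x93
Register before byte 7: 0x93
After XOR with byte 0x35: 0xA6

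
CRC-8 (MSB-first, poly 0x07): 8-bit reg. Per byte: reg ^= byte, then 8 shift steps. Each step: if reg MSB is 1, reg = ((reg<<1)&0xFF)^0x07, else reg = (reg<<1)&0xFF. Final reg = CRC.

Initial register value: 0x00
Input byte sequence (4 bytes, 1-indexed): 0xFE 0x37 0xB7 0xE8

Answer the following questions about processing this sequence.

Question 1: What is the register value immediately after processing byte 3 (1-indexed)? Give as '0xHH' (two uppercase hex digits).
After byte 1 (0xFE): reg=0xF4
After byte 2 (0x37): reg=0x47
After byte 3 (0xB7): reg=0xDE

Answer: 0xDE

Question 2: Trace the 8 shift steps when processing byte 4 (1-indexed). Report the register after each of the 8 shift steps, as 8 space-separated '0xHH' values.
Answer: 0x6C 0xD8 0xB7 0x69 0xD2 0xA3 0x41 0x82

Derivation:
After byte 1 (0xFE): reg=0xF4
After byte 2 (0x37): reg=0x47
After byte 3 (0xB7): reg=0xDE
Register before byte 4: 0xDE
After XOR with byte 0xE8: 0x36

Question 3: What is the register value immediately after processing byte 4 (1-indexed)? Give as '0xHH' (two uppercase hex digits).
Answer: 0x82

Derivation:
After byte 1 (0xFE): reg=0xF4
After byte 2 (0x37): reg=0x47
After byte 3 (0xB7): reg=0xDE
After byte 4 (0xE8): reg=0x82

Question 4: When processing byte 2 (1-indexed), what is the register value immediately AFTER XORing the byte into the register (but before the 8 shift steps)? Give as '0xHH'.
Register before byte 2: 0xF4
Byte 2: 0x37
0xF4 XOR 0x37 = 0xC3

Answer: 0xC3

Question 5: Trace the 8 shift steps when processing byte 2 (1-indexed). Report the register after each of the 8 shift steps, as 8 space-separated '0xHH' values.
After byte 1 (0xFE): reg=0xF4
Register before byte 2: 0xF4
After XOR with byte 0x37: 0xC3

Answer: 0x81 0x05 0x0A 0x14 0x28 0x50 0xA0 0x47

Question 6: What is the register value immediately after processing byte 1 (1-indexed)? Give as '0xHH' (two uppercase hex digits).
Answer: 0xF4

Derivation:
After byte 1 (0xFE): reg=0xF4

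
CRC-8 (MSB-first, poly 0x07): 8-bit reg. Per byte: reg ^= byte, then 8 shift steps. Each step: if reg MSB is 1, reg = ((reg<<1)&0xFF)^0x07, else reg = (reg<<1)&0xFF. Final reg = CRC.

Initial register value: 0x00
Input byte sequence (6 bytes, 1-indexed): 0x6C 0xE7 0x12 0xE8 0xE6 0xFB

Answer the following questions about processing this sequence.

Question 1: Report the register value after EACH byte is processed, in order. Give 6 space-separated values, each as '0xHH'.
0x03 0xB2 0x69 0x8E 0x1F 0xB2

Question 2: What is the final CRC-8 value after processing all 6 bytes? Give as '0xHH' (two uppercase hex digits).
After byte 1 (0x6C): reg=0x03
After byte 2 (0xE7): reg=0xB2
After byte 3 (0x12): reg=0x69
After byte 4 (0xE8): reg=0x8E
After byte 5 (0xE6): reg=0x1F
After byte 6 (0xFB): reg=0xB2

Answer: 0xB2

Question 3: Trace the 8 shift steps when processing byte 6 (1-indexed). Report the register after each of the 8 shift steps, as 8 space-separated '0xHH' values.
Answer: 0xCF 0x99 0x35 0x6A 0xD4 0xAF 0x59 0xB2

Derivation:
After byte 1 (0x6C): reg=0x03
After byte 2 (0xE7): reg=0xB2
After byte 3 (0x12): reg=0x69
After byte 4 (0xE8): reg=0x8E
After byte 5 (0xE6): reg=0x1F
Register before byte 6: 0x1F
After XOR with byte 0xFB: 0xE4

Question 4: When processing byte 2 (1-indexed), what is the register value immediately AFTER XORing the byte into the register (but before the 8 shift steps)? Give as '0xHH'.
Register before byte 2: 0x03
Byte 2: 0xE7
0x03 XOR 0xE7 = 0xE4

Answer: 0xE4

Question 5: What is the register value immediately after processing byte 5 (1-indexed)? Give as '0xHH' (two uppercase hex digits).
After byte 1 (0x6C): reg=0x03
After byte 2 (0xE7): reg=0xB2
After byte 3 (0x12): reg=0x69
After byte 4 (0xE8): reg=0x8E
After byte 5 (0xE6): reg=0x1F

Answer: 0x1F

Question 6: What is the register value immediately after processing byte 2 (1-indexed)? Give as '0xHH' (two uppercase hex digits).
After byte 1 (0x6C): reg=0x03
After byte 2 (0xE7): reg=0xB2

Answer: 0xB2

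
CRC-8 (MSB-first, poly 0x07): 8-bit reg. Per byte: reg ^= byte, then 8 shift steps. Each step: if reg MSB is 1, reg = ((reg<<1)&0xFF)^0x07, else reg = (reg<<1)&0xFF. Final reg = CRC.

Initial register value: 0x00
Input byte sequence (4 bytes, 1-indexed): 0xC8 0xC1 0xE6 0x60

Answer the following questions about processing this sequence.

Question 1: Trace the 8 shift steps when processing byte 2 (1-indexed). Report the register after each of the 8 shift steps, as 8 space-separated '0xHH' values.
After byte 1 (0xC8): reg=0x76
Register before byte 2: 0x76
After XOR with byte 0xC1: 0xB7

Answer: 0x69 0xD2 0xA3 0x41 0x82 0x03 0x06 0x0C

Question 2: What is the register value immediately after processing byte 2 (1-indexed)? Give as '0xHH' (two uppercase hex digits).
Answer: 0x0C

Derivation:
After byte 1 (0xC8): reg=0x76
After byte 2 (0xC1): reg=0x0C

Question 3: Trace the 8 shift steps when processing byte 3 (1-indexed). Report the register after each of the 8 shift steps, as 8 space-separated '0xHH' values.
After byte 1 (0xC8): reg=0x76
After byte 2 (0xC1): reg=0x0C
Register before byte 3: 0x0C
After XOR with byte 0xE6: 0xEA

Answer: 0xD3 0xA1 0x45 0x8A 0x13 0x26 0x4C 0x98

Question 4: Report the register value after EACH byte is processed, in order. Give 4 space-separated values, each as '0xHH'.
0x76 0x0C 0x98 0xE6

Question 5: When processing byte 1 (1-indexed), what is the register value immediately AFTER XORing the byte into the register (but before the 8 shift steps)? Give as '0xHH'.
Register before byte 1: 0x00
Byte 1: 0xC8
0x00 XOR 0xC8 = 0xC8

Answer: 0xC8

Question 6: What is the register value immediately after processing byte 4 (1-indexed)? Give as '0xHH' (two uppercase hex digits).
After byte 1 (0xC8): reg=0x76
After byte 2 (0xC1): reg=0x0C
After byte 3 (0xE6): reg=0x98
After byte 4 (0x60): reg=0xE6

Answer: 0xE6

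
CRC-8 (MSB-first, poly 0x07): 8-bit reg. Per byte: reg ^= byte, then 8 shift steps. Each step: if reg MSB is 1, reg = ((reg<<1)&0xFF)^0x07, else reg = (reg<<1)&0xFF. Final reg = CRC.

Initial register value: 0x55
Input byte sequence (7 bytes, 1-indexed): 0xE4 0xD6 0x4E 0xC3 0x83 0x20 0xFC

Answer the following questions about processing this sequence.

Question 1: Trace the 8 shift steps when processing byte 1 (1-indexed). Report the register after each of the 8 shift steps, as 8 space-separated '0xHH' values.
Answer: 0x65 0xCA 0x93 0x21 0x42 0x84 0x0F 0x1E

Derivation:
Register before byte 1: 0x55
After XOR with byte 0xE4: 0xB1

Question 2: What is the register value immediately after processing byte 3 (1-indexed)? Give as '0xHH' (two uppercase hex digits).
After byte 1 (0xE4): reg=0x1E
After byte 2 (0xD6): reg=0x76
After byte 3 (0x4E): reg=0xA8

Answer: 0xA8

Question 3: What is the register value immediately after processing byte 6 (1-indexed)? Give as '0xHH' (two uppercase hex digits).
After byte 1 (0xE4): reg=0x1E
After byte 2 (0xD6): reg=0x76
After byte 3 (0x4E): reg=0xA8
After byte 4 (0xC3): reg=0x16
After byte 5 (0x83): reg=0xE2
After byte 6 (0x20): reg=0x40

Answer: 0x40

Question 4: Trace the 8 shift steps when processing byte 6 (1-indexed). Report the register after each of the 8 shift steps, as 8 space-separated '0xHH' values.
Answer: 0x83 0x01 0x02 0x04 0x08 0x10 0x20 0x40

Derivation:
After byte 1 (0xE4): reg=0x1E
After byte 2 (0xD6): reg=0x76
After byte 3 (0x4E): reg=0xA8
After byte 4 (0xC3): reg=0x16
After byte 5 (0x83): reg=0xE2
Register before byte 6: 0xE2
After XOR with byte 0x20: 0xC2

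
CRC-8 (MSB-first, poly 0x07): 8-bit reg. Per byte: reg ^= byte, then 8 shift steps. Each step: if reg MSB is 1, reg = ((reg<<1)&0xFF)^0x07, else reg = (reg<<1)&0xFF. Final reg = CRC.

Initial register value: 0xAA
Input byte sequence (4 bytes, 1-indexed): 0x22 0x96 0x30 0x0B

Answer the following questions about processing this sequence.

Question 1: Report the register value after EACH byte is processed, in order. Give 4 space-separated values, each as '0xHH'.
0xB1 0xF5 0x55 0x9D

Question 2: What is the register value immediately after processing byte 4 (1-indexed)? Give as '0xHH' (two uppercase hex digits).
After byte 1 (0x22): reg=0xB1
After byte 2 (0x96): reg=0xF5
After byte 3 (0x30): reg=0x55
After byte 4 (0x0B): reg=0x9D

Answer: 0x9D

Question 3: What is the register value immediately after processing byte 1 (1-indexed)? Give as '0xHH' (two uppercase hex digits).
Answer: 0xB1

Derivation:
After byte 1 (0x22): reg=0xB1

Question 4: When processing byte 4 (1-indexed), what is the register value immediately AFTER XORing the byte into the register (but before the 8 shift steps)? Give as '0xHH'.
Register before byte 4: 0x55
Byte 4: 0x0B
0x55 XOR 0x0B = 0x5E

Answer: 0x5E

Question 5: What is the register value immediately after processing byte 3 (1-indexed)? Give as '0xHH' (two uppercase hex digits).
Answer: 0x55

Derivation:
After byte 1 (0x22): reg=0xB1
After byte 2 (0x96): reg=0xF5
After byte 3 (0x30): reg=0x55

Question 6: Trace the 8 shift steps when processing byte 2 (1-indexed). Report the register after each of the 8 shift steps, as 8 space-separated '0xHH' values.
After byte 1 (0x22): reg=0xB1
Register before byte 2: 0xB1
After XOR with byte 0x96: 0x27

Answer: 0x4E 0x9C 0x3F 0x7E 0xFC 0xFF 0xF9 0xF5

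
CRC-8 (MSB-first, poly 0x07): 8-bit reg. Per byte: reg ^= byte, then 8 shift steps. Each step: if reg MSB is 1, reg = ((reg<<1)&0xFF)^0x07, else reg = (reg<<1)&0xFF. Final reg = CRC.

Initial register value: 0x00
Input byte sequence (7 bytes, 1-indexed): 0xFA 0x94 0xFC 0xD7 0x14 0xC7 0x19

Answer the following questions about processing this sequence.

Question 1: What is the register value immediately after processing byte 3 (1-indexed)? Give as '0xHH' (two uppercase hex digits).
Answer: 0xA4

Derivation:
After byte 1 (0xFA): reg=0xE8
After byte 2 (0x94): reg=0x73
After byte 3 (0xFC): reg=0xA4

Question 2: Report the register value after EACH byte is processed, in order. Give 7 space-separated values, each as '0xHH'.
0xE8 0x73 0xA4 0x5E 0xF1 0x82 0xC8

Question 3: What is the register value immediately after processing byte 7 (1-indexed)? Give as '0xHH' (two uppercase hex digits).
Answer: 0xC8

Derivation:
After byte 1 (0xFA): reg=0xE8
After byte 2 (0x94): reg=0x73
After byte 3 (0xFC): reg=0xA4
After byte 4 (0xD7): reg=0x5E
After byte 5 (0x14): reg=0xF1
After byte 6 (0xC7): reg=0x82
After byte 7 (0x19): reg=0xC8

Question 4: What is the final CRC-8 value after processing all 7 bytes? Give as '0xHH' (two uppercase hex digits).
Answer: 0xC8

Derivation:
After byte 1 (0xFA): reg=0xE8
After byte 2 (0x94): reg=0x73
After byte 3 (0xFC): reg=0xA4
After byte 4 (0xD7): reg=0x5E
After byte 5 (0x14): reg=0xF1
After byte 6 (0xC7): reg=0x82
After byte 7 (0x19): reg=0xC8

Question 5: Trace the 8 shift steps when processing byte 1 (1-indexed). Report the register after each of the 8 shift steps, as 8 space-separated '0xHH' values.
Register before byte 1: 0x00
After XOR with byte 0xFA: 0xFA

Answer: 0xF3 0xE1 0xC5 0x8D 0x1D 0x3A 0x74 0xE8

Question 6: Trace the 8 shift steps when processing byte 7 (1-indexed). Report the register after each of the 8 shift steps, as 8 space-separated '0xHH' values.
Answer: 0x31 0x62 0xC4 0x8F 0x19 0x32 0x64 0xC8

Derivation:
After byte 1 (0xFA): reg=0xE8
After byte 2 (0x94): reg=0x73
After byte 3 (0xFC): reg=0xA4
After byte 4 (0xD7): reg=0x5E
After byte 5 (0x14): reg=0xF1
After byte 6 (0xC7): reg=0x82
Register before byte 7: 0x82
After XOR with byte 0x19: 0x9B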